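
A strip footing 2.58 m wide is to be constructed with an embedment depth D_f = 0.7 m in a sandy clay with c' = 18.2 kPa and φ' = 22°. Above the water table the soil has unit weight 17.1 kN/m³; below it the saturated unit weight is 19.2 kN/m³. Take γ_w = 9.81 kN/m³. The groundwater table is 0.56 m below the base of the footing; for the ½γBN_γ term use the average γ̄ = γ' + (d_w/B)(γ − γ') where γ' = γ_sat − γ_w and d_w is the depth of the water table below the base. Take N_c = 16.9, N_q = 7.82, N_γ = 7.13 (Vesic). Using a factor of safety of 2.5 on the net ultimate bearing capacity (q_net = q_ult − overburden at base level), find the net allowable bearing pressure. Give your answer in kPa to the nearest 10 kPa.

q_all(net) ≈ 200 kPa

q = γ·D_f = 17.1 × 0.7 = 11.97 kPa.
γ' = 9.39 kN/m³; averaging over the depth B below the base, γ̄ = γ' + (d_w/B)(γ − γ') = 11.063 kN/m³.
c·N_c = 18.2 × 16.9 = 307.58 kPa
q·N_q = 11.97 × 7.82 = 93.605 kPa
0.5·γ·B·N_γ = 0.5 × 11.063 × 2.58 × 7.13 = 101.76 kPa
q_ult = 307.58 + 93.605 + 101.76 = 502.94 kPa.
q_net = 502.94 − 11.97 = 490.97 kPa.
q_all(net) = 490.97 / 2.5 = 196.39 kPa.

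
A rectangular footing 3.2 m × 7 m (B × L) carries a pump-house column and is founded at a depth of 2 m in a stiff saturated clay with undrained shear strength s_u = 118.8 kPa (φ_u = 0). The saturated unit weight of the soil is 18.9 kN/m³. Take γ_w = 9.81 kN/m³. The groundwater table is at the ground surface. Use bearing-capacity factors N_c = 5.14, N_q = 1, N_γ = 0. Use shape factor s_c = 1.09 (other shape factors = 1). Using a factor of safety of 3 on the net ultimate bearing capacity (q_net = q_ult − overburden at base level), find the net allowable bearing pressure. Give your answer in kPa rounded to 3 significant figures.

q_all(net) ≈ 222 kPa

γ' = 18.9 − 9.81 = 9.09 kN/m³ (submerged throughout). q = 9.09 × 2 = 18.18 kPa.
c·N_c·s_c = 118.8 × 5.14 × 1.09 = 665.59 kPa
q·N_q = 18.18 × 1 = 18.18 kPa
q_ult = 665.59 + 18.18 = 683.77 kPa.
q_net = 683.77 − 18.18 = 665.59 kPa.
q_all(net) = 665.59 / 3 = 221.86 kPa.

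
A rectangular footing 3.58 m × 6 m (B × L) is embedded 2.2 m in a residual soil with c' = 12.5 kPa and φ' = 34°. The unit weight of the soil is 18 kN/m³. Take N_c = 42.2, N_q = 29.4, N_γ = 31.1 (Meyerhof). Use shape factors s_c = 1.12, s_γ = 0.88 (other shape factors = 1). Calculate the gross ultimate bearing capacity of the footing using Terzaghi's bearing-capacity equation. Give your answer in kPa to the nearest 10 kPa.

q = γ·D_f = 18 × 2.2 = 39.6 kPa.
c·N_c·s_c = 12.5 × 42.2 × 1.12 = 590.8 kPa
q·N_q = 39.6 × 29.4 = 1164.2 kPa
0.5·γ·B·N_γ·s_γ = 0.5 × 18 × 3.58 × 31.1 × 0.88 = 881.8 kPa
q_ult = 590.8 + 1164.2 + 881.8 = 2636.8 kPa.

q_ult ≈ 2640 kPa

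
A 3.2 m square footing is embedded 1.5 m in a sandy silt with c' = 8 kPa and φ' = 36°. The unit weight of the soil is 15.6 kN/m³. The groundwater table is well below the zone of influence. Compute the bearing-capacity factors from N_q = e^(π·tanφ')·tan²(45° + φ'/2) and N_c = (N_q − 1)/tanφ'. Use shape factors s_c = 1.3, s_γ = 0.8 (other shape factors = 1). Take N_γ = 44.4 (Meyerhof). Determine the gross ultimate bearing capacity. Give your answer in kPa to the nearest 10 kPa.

q_ult ≈ 2300 kPa

tan36° = 0.7265, so N_q = e^(π×0.7265)·tan²(63°) = 9.801 × 3.852 = 37.75.
N_c = (37.75 − 1)/tan36° = 50.59.
q = γ·D_f = 15.6 × 1.5 = 23.4 kPa.
c·N_c·s_c = 8 × 50.585 × 1.3 = 526.09 kPa
q·N_q = 23.4 × 37.752 = 883.41 kPa
0.5·γ·B·N_γ·s_γ = 0.5 × 15.6 × 3.2 × 44.4 × 0.8 = 886.58 kPa
q_ult = 526.09 + 883.41 + 886.58 = 2296.1 kPa.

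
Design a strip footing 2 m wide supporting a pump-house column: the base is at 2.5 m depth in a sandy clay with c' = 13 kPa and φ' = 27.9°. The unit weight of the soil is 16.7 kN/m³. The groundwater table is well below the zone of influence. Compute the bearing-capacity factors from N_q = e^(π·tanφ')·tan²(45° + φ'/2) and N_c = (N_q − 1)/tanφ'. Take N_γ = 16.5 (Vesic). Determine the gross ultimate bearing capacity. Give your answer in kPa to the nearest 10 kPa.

tan27.9° = 0.5295, so N_q = e^(π×0.5295)·tan²(58.95°) = 5.277 × 2.759 = 14.56.
N_c = (14.56 − 1)/tan27.9° = 25.61.
Effective surcharge at the founding depth q = γ·D_f = 16.7 × 2.5 = 41.75 kPa.
q_ult = c·N_c + q·N_q + 0.5·γ·B·N_γ
     = 13 × 25.609 + 41.75 × 14.559 + 0.5 × 16.7 × 2 × 16.5
     = 332.91 + 607.85 + 275.55 = 1216.3 kPa.

q_ult ≈ 1220 kPa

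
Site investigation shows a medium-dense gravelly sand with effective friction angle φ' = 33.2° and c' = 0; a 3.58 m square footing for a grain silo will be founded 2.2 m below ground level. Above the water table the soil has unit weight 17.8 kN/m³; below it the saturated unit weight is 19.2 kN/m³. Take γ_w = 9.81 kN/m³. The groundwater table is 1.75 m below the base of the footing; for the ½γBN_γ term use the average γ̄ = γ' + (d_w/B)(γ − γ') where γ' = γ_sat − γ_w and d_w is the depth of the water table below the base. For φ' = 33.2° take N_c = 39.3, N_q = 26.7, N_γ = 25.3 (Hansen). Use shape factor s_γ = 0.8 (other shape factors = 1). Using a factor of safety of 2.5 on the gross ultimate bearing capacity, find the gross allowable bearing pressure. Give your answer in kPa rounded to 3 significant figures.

q_all ≈ 614 kPa

q = γ·D_f = 17.8 × 2.2 = 39.16 kPa.
γ' = 9.39 kN/m³; averaging over the depth B below the base, γ̄ = γ' + (d_w/B)(γ − γ') = 13.501 kN/m³.
q·N_q = 39.16 × 26.7 = 1045.6 kPa
0.5·γ·B·N_γ·s_γ = 0.5 × 13.501 × 3.58 × 25.3 × 0.8 = 489.14 kPa
q_ult = 1045.6 + 489.14 = 1534.7 kPa.
q_all = 1534.7 / 2.5 = 613.88 kPa.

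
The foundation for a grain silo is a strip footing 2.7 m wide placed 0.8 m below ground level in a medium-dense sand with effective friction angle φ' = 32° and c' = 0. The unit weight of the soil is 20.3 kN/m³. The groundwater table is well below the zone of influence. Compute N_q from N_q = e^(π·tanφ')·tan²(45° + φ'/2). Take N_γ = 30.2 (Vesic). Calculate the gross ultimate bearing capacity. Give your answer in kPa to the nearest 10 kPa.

q_ult ≈ 1200 kPa

tan32° = 0.6249, so N_q = e^(π×0.6249)·tan²(61°) = 7.121 × 3.255 = 23.18.
Effective surcharge at the founding depth q = γ·D_f = 20.3 × 0.8 = 16.24 kPa.
q_ult = q·N_q + 0.5·γ·B·N_γ
     = 16.24 × 23.177 + 0.5 × 20.3 × 2.7 × 30.2
     = 376.39 + 827.63 = 1204 kPa.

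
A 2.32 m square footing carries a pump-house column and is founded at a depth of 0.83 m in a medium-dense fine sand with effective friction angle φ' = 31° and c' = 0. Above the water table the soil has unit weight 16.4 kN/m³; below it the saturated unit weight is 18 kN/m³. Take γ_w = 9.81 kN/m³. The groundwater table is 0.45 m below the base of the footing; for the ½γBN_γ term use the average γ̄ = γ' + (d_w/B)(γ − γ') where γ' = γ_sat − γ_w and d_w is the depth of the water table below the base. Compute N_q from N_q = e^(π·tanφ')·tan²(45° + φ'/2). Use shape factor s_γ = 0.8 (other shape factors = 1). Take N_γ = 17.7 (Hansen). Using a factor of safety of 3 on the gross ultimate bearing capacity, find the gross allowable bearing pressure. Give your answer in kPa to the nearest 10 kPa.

q_all ≈ 150 kPa

N_q = e^(π·tan31°)·tan²(60.5°) = 20.63.
Overburden at base level: q = 16.4 × 0.83 = 13.612 kPa.
The water table is 0.45 m below the base (< B = 2.32 m), so the ½γBN_γ term uses γ̄ = γ' + (d_w/B)(γ − γ') = 8.19 + (0.45/2.32)(16.4 − 8.19) = 9.7825 kN/m³.
Surcharge term q·N_q = 13.612 × 20.631 = 280.83 kPa; self-weight term 0.5·γ·B·N_γ·s_γ = 0.5 × 9.7825 × 2.32 × 17.7 × 0.8 = 160.68 kPa.
q_ult = 280.83 + 160.68 = 441.51 kPa.
q_all = 441.51 / 3 = 147.17 kPa.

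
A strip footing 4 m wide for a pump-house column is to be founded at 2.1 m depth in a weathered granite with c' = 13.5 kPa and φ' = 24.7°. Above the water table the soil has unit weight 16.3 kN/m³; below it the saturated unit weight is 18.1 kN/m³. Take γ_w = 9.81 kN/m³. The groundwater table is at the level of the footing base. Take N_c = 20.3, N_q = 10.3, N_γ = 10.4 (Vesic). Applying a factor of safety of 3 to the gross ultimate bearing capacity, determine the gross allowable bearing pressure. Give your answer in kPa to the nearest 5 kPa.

Overburden at base level: q = 16.3 × 2.1 = 34.23 kPa.
Below the base the soil is submerged, so the ½γBN_γ term uses γ' = 18.1 − 9.81 = 8.29 kN/m³.
Cohesion term c·N_c = 13.5 × 20.3 = 274.05 kPa; surcharge term q·N_q = 34.23 × 10.3 = 352.57 kPa; self-weight term 0.5·γ·B·N_γ = 0.5 × 8.29 × 4 × 10.4 = 172.43 kPa.
q_ult = 274.05 + 352.57 + 172.43 = 799.05 kPa.
q_all = q_ult / FS = 799.05 / 3 = 266.35 kPa.

q_all ≈ 265 kPa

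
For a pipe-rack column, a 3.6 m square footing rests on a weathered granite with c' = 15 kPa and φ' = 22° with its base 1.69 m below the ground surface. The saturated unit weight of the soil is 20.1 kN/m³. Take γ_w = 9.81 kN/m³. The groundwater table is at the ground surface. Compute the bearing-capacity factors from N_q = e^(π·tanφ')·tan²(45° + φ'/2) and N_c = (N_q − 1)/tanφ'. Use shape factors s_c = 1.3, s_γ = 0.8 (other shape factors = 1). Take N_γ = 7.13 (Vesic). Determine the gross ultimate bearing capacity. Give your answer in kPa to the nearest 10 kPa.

q_ult ≈ 570 kPa

tan22° = 0.404, so N_q = e^(π×0.404)·tan²(56°) = 3.558 × 2.198 = 7.82.
N_c = (7.82 − 1)/tan22° = 16.88.
γ' = 20.1 − 9.81 = 10.29 kN/m³ (submerged throughout). q = 10.29 × 1.69 = 17.39 kPa; the same γ' applies in the ½γBN_γ term.
c·N_c·s_c = 15 × 16.883 × 1.3 = 329.22 kPa
q·N_q = 17.39 × 7.8211 = 136.01 kPa
0.5·γ·B·N_γ·s_γ = 0.5 × 10.29 × 3.6 × 7.13 × 0.8 = 105.65 kPa
q_ult = 329.22 + 136.01 + 105.65 = 570.88 kPa.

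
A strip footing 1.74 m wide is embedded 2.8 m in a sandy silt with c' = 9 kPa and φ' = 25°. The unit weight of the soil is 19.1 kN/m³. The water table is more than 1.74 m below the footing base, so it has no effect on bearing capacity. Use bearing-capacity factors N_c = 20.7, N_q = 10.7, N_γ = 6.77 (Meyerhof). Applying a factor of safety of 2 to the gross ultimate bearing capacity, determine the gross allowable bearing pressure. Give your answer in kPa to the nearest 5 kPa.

Overburden at base level: q = 19.1 × 2.8 = 53.48 kPa.
Cohesion term c·N_c = 9 × 20.7 = 186.3 kPa; surcharge term q·N_q = 53.48 × 10.7 = 572.24 kPa; self-weight term 0.5·γ·B·N_γ = 0.5 × 19.1 × 1.74 × 6.77 = 112.5 kPa.
q_ult = 186.3 + 572.24 + 112.5 = 871.03 kPa.
q_all = q_ult / FS = 871.03 / 2 = 435.52 kPa.

q_all ≈ 435 kPa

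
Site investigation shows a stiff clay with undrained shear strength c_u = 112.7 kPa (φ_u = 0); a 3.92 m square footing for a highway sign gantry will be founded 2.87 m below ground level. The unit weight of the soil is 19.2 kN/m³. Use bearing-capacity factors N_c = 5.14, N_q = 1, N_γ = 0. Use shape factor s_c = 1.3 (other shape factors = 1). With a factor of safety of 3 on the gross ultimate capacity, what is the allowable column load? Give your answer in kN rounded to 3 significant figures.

q = γ·D_f = 19.2 × 2.87 = 55.104 kPa.
c·N_c·s_c = 112.7 × 5.14 × 1.3 = 753.06 kPa
q·N_q = 55.104 × 1 = 55.104 kPa
q_ult = 753.06 + 55.104 = 808.17 kPa.
Gross allowable pressure q_all = 808.17 / 3 = 269.39 kPa.
Footing area = 15.3664 m², so allowable column load = 269.39 × 15.3664 = 4139.5 kN.

P_all ≈ 4140 kN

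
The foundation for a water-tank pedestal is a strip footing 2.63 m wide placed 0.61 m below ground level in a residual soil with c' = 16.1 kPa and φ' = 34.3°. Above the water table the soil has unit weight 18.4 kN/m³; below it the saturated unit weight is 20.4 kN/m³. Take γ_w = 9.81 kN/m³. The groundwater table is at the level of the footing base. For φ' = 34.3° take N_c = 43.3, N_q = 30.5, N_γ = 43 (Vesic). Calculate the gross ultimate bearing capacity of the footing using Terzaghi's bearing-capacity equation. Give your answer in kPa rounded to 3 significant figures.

q_ult ≈ 1640 kPa

q = γ·D_f = 18.4 × 0.61 = 11.224 kPa.
For the ½γBN_γ term take γ' = 20.4 − 9.81 = 10.59 kN/m³ (soil below base is submerged).
c·N_c = 16.1 × 43.3 = 697.13 kPa
q·N_q = 11.224 × 30.5 = 342.33 kPa
0.5·γ·B·N_γ = 0.5 × 10.59 × 2.63 × 43 = 598.81 kPa
q_ult = 697.13 + 342.33 + 598.81 = 1638.3 kPa.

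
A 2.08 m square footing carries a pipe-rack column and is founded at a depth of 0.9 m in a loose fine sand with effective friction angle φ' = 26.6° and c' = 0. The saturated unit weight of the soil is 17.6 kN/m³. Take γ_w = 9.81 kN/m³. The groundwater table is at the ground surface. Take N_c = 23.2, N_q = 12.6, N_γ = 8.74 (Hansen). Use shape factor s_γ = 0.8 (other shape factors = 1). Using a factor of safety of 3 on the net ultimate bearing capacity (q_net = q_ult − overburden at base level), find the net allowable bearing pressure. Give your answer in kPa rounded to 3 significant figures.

γ' = 17.6 − 9.81 = 7.79 kN/m³ (submerged throughout). q = 7.79 × 0.9 = 7.011 kPa; the same γ' applies in the ½γBN_γ term.
q·N_q = 7.011 × 12.6 = 88.339 kPa
0.5·γ·B·N_γ·s_γ = 0.5 × 7.79 × 2.08 × 8.74 × 0.8 = 56.646 kPa
q_ult = 88.339 + 56.646 = 144.98 kPa.
q_net = 144.98 − 7.011 = 137.97 kPa.
q_all(net) = 137.97 / 3 = 45.991 kPa.

q_all(net) ≈ 46 kPa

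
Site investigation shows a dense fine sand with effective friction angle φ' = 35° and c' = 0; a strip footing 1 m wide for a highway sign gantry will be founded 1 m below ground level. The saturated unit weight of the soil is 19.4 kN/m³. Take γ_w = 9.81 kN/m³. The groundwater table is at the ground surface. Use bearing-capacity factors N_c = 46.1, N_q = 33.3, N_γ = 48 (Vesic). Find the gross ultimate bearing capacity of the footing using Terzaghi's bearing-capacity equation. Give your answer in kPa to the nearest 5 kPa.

q_ult ≈ 550 kPa

γ' = 19.4 − 9.81 = 9.59 kN/m³ (submerged throughout). q = 9.59 × 1 = 9.59 kPa; the same γ' applies in the ½γBN_γ term.
q·N_q = 9.59 × 33.3 = 319.35 kPa
0.5·γ·B·N_γ = 0.5 × 9.59 × 1 × 48 = 230.16 kPa
q_ult = 319.35 + 230.16 = 549.51 kPa.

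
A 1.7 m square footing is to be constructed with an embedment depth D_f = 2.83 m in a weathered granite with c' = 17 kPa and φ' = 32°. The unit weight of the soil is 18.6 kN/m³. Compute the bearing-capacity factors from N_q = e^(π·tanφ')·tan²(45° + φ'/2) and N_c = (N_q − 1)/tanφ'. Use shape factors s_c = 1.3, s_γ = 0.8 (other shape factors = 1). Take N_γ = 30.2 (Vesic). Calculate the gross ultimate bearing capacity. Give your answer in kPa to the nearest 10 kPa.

tan32° = 0.6249, so N_q = e^(π×0.6249)·tan²(61°) = 7.121 × 3.255 = 23.18.
N_c = (23.18 − 1)/tan32° = 35.49.
Effective surcharge at the founding depth q = γ·D_f = 18.6 × 2.83 = 52.638 kPa.
q_ult = c·N_c·s_c + q·N_q + 0.5·γ·B·N_γ·s_γ
     = 17 × 35.49 × 1.3 + 52.638 × 23.177 + 0.5 × 18.6 × 1.7 × 30.2 × 0.8
     = 784.33 + 1220 + 381.97 = 2386.3 kPa.

q_ult ≈ 2390 kPa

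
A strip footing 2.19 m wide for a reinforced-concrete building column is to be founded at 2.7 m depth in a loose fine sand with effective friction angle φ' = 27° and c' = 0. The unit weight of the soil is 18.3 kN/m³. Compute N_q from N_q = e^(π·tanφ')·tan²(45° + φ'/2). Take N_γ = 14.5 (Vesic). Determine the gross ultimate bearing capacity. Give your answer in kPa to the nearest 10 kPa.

tan27° = 0.5095, so N_q = e^(π×0.5095)·tan²(58.5°) = 4.957 × 2.663 = 13.2.
Overburden at base level: q = 18.3 × 2.7 = 49.41 kPa.
Surcharge term q·N_q = 49.41 × 13.199 = 652.17 kPa; self-weight term 0.5·γ·B·N_γ = 0.5 × 18.3 × 2.19 × 14.5 = 290.56 kPa.
q_ult = 652.17 + 290.56 = 942.73 kPa.

q_ult ≈ 940 kPa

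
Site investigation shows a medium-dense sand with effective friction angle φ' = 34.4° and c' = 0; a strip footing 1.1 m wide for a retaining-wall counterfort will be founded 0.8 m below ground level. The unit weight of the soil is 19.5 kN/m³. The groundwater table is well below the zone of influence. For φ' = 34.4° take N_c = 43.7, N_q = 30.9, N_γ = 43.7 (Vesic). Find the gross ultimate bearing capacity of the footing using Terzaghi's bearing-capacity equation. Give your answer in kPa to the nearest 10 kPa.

q_ult ≈ 950 kPa

q = γ·D_f = 19.5 × 0.8 = 15.6 kPa.
q·N_q = 15.6 × 30.9 = 482.04 kPa
0.5·γ·B·N_γ = 0.5 × 19.5 × 1.1 × 43.7 = 468.68 kPa
q_ult = 482.04 + 468.68 = 950.72 kPa.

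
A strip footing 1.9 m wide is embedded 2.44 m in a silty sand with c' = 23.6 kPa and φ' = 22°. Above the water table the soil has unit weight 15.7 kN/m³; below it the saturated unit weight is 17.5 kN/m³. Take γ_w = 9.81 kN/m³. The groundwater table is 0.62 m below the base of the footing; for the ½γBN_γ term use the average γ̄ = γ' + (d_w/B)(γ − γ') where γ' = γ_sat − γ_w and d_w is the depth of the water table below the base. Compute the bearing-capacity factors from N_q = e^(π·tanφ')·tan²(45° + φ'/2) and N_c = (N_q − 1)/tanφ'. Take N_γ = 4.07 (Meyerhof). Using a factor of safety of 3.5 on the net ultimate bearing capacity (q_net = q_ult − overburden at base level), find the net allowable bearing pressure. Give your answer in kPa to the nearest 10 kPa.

q_all(net) ≈ 200 kPa

N_q = e^(π·tan22°)·tan²(56°) = 7.82; N_c = (N_q − 1)/tanφ' = 16.88.
Overburden at base level: q = 15.7 × 2.44 = 38.308 kPa.
The water table is 0.62 m below the base (< B = 1.9 m), so the ½γBN_γ term uses γ̄ = γ' + (d_w/B)(γ − γ') = 7.69 + (0.62/1.9)(15.7 − 7.69) = 10.304 kN/m³.
Cohesion term c·N_c = 23.6 × 16.883 = 398.44 kPa; surcharge term q·N_q = 38.308 × 7.8211 = 299.61 kPa; self-weight term 0.5·γ·B·N_γ = 0.5 × 10.304 × 1.9 × 4.07 = 39.84 kPa.
q_ult = 398.44 + 299.61 + 39.84 = 737.89 kPa.
q_net = 737.89 − 38.308 = 699.58 kPa.
q_all(net) = 699.58 / 3.5 = 199.88 kPa.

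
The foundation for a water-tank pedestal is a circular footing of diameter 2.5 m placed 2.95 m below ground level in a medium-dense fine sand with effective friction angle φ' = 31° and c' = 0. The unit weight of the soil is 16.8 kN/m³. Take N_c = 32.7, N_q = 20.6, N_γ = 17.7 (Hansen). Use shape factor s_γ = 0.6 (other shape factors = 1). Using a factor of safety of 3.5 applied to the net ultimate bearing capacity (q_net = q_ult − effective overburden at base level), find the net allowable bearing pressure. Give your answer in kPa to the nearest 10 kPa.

q_all(net) ≈ 340 kPa

Overburden at base level: q = 16.8 × 2.95 = 49.56 kPa.
Surcharge term q·N_q = 49.56 × 20.6 = 1020.9 kPa; self-weight term 0.5·γ·B·N_γ·s_γ = 0.5 × 16.8 × 2.5 × 17.7 × 0.6 = 223.02 kPa.
q_ult = 1020.9 + 223.02 = 1244 kPa.
Net ultimate: q_net = 1244 − 49.56 = 1194.4 kPa.
q_all(net) = 1194.4 / 3.5 = 341.26 kPa.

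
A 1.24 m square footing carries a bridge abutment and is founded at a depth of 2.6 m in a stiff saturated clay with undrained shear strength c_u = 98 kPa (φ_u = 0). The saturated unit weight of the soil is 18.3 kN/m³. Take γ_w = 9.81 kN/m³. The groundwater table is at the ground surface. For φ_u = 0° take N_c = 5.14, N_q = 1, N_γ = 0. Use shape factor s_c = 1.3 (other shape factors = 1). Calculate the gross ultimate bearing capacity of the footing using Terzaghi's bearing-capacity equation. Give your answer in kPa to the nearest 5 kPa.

q_ult ≈ 675 kPa

γ' = 18.3 − 9.81 = 8.49 kN/m³ (submerged throughout). q = 8.49 × 2.6 = 22.074 kPa.
c·N_c·s_c = 98 × 5.14 × 1.3 = 654.84 kPa
q·N_q = 22.074 × 1 = 22.074 kPa
q_ult = 654.84 + 22.074 = 676.91 kPa.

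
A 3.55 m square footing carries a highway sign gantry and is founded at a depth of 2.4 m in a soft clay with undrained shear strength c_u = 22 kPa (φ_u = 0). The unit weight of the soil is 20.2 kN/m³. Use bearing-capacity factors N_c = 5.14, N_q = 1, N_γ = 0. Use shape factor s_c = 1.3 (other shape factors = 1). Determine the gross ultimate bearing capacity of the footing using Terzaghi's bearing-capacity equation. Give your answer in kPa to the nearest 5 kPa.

q_ult ≈ 195 kPa

Overburden at base level: q = 20.2 × 2.4 = 48.48 kPa.
Cohesion term c·N_c·s_c = 22 × 5.14 × 1.3 = 147 kPa; surcharge term q·N_q = 48.48 × 1 = 48.48 kPa.
q_ult = 147 + 48.48 = 195.48 kPa.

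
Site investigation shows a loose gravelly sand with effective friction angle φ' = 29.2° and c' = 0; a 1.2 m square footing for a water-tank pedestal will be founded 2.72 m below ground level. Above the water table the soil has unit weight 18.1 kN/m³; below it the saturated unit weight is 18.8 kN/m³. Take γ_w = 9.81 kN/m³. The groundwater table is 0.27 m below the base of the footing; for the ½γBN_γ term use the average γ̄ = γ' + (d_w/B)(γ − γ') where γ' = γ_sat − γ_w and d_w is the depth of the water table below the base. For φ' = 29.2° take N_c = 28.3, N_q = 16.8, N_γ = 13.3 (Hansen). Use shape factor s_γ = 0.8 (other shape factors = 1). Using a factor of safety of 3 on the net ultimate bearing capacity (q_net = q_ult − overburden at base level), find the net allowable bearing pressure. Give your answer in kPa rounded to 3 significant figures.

q = γ·D_f = 18.1 × 2.72 = 49.232 kPa.
γ' = 8.99 kN/m³; averaging over the depth B below the base, γ̄ = γ' + (d_w/B)(γ − γ') = 11.04 kN/m³.
q·N_q = 49.232 × 16.8 = 827.1 kPa
0.5·γ·B·N_γ·s_γ = 0.5 × 11.04 × 1.2 × 13.3 × 0.8 = 70.478 kPa
q_ult = 827.1 + 70.478 = 897.58 kPa.
q_net = 897.58 − 49.232 = 848.34 kPa.
q_all(net) = 848.34 / 3 = 282.78 kPa.

q_all(net) ≈ 283 kPa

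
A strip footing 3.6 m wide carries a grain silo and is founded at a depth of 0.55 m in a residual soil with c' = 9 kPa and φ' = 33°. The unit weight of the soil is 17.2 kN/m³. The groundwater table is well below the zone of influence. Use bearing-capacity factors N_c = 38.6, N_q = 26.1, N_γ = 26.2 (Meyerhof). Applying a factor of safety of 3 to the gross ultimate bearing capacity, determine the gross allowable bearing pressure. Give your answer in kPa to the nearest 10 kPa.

Overburden at base level: q = 17.2 × 0.55 = 9.46 kPa.
Cohesion term c·N_c = 9 × 38.6 = 347.4 kPa; surcharge term q·N_q = 9.46 × 26.1 = 246.91 kPa; self-weight term 0.5·γ·B·N_γ = 0.5 × 17.2 × 3.6 × 26.2 = 811.15 kPa.
q_ult = 347.4 + 246.91 + 811.15 = 1405.5 kPa.
q_all = q_ult / FS = 1405.5 / 3 = 468.49 kPa.

q_all ≈ 470 kPa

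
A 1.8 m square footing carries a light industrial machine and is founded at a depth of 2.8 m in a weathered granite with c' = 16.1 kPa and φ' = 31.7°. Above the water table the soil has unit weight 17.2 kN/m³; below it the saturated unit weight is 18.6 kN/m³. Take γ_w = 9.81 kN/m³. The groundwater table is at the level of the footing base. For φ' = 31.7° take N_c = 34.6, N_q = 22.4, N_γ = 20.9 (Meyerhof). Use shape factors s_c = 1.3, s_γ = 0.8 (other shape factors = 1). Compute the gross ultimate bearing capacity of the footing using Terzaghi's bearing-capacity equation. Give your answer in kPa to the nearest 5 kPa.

Effective surcharge at the founding depth q = γ·D_f = 17.2 × 2.8 = 48.16 kPa.
The water table coincides with the base, so in the self-weight term γ → γ' = 8.79 kN/m³.
q_ult = c·N_c·s_c + q·N_q + 0.5·γ·B·N_γ·s_γ
     = 16.1 × 34.6 × 1.3 + 48.16 × 22.4 + 0.5 × 8.79 × 1.8 × 20.9 × 0.8
     = 724.18 + 1078.8 + 132.27 = 1935.2 kPa.

q_ult ≈ 1935 kPa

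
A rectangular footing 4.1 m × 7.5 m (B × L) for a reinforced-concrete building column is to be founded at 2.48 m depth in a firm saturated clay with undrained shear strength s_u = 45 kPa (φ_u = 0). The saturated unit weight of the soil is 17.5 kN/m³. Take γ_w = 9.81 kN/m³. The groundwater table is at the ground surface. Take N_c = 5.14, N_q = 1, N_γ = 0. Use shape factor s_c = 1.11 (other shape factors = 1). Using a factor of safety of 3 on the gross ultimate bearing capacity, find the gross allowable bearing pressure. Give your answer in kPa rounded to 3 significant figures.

With the water table at the surface the whole profile is submerged: γ' = 17.5 − 9.81 = 7.69 kN/m³, so q = γ'·D_f = 19.071 kPa.
q_ult = c·N_c·s_c + q·N_q
     = 45 × 5.14 × 1.11 + 19.071 × 1
     = 256.74 + 19.071 = 275.81 kPa.
q_all = 275.81 / 3 = 91.938 kPa.

q_all ≈ 91.9 kPa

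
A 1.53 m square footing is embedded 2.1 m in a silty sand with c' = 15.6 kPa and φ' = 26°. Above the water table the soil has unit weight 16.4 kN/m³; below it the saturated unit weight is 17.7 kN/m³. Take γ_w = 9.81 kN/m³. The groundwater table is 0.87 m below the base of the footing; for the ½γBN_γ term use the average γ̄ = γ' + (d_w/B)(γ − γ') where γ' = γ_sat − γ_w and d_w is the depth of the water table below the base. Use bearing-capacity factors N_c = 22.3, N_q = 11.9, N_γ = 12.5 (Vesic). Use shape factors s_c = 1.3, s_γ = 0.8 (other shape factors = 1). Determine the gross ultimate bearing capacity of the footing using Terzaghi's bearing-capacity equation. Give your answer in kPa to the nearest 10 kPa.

q_ult ≈ 960 kPa

q = γ·D_f = 16.4 × 2.1 = 34.44 kPa.
γ' = 7.89 kN/m³; averaging over the depth B below the base, γ̄ = γ' + (d_w/B)(γ − γ') = 12.729 kN/m³.
c·N_c·s_c = 15.6 × 22.3 × 1.3 = 452.24 kPa
q·N_q = 34.44 × 11.9 = 409.84 kPa
0.5·γ·B·N_γ·s_γ = 0.5 × 12.729 × 1.53 × 12.5 × 0.8 = 97.377 kPa
q_ult = 452.24 + 409.84 + 97.377 = 959.46 kPa.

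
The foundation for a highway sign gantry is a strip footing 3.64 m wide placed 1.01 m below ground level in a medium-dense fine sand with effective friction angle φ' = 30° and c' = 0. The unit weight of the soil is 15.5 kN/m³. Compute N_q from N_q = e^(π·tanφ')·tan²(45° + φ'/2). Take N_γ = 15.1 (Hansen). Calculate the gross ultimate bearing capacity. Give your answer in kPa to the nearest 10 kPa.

q_ult ≈ 710 kPa

tan30° = 0.5774, so N_q = e^(π×0.5774)·tan²(60°) = 6.134 × 3.0 = 18.4.
q = γ·D_f = 15.5 × 1.01 = 15.655 kPa.
q·N_q = 15.655 × 18.401 = 288.07 kPa
0.5·γ·B·N_γ = 0.5 × 15.5 × 3.64 × 15.1 = 425.97 kPa
q_ult = 288.07 + 425.97 = 714.04 kPa.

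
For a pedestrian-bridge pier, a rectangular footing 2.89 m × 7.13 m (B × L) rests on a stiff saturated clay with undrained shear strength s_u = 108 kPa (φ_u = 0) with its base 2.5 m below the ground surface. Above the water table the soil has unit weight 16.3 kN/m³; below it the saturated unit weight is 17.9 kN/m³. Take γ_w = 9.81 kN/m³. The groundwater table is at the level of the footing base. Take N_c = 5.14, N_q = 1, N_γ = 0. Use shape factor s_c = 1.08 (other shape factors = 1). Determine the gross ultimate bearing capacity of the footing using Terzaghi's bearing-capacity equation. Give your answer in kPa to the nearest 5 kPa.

Effective surcharge at the founding depth q = γ·D_f = 16.3 × 2.5 = 40.75 kPa.
q_ult = c·N_c·s_c + q·N_q
     = 108 × 5.14 × 1.08 + 40.75 × 1
     = 599.53 + 40.75 = 640.28 kPa.

q_ult ≈ 640 kPa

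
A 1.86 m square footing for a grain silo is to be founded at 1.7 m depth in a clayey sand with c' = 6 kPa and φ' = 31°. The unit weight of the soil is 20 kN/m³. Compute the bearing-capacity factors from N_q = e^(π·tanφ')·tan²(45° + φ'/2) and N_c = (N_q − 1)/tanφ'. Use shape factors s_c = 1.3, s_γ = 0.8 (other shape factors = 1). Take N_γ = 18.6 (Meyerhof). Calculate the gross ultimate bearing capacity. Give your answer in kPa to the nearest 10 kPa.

q_ult ≈ 1230 kPa

tan31° = 0.6009, so N_q = e^(π×0.6009)·tan²(60.5°) = 6.604 × 3.124 = 20.63.
N_c = (20.63 − 1)/tan31° = 32.67.
Overburden at base level: q = 20 × 1.7 = 34 kPa.
Cohesion term c·N_c·s_c = 6 × 32.671 × 1.3 = 254.83 kPa; surcharge term q·N_q = 34 × 20.631 = 701.45 kPa; self-weight term 0.5·γ·B·N_γ·s_γ = 0.5 × 20 × 1.86 × 18.6 × 0.8 = 276.77 kPa.
q_ult = 254.83 + 701.45 + 276.77 = 1233 kPa.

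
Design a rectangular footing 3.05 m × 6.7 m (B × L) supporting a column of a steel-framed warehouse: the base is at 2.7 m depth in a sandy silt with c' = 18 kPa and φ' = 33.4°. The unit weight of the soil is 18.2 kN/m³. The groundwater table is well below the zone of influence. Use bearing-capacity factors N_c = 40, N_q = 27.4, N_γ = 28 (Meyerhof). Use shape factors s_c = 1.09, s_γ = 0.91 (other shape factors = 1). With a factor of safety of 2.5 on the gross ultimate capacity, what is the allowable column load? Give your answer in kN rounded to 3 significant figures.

Effective surcharge at the founding depth q = γ·D_f = 18.2 × 2.7 = 49.14 kPa.
q_ult = c·N_c·s_c + q·N_q + 0.5·γ·B·N_γ·s_γ
     = 18 × 40 × 1.09 + 49.14 × 27.4 + 0.5 × 18.2 × 3.05 × 28 × 0.91
     = 784.8 + 1346.4 + 707.2 = 2838.4 kPa.
Gross allowable pressure q_all = 2838.4 / 2.5 = 1135.4 kPa.
Footing area = 20.435 m², so allowable column load = 1135.4 × 20.435 = 23201 kN.

P_all ≈ 23200 kN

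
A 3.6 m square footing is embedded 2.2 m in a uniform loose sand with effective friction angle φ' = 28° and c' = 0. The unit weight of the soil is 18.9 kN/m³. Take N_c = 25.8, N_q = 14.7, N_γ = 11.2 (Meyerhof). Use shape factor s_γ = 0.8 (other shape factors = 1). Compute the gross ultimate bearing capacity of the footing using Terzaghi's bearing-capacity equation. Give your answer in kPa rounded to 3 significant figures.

q_ult ≈ 916 kPa

Overburden at base level: q = 18.9 × 2.2 = 41.58 kPa.
Surcharge term q·N_q = 41.58 × 14.7 = 611.23 kPa; self-weight term 0.5·γ·B·N_γ·s_γ = 0.5 × 18.9 × 3.6 × 11.2 × 0.8 = 304.82 kPa.
q_ult = 611.23 + 304.82 = 916.05 kPa.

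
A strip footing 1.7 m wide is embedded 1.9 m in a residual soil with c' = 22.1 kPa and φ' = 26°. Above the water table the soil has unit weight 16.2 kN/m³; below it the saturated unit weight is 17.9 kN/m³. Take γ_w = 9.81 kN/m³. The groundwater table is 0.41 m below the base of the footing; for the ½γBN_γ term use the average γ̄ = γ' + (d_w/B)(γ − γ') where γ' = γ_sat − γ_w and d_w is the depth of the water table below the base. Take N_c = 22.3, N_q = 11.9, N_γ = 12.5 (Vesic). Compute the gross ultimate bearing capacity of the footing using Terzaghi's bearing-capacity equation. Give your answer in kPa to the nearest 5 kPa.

Overburden at base level: q = 16.2 × 1.9 = 30.78 kPa.
The water table is 0.41 m below the base (< B = 1.7 m), so the ½γBN_γ term uses γ̄ = γ' + (d_w/B)(γ − γ') = 8.09 + (0.41/1.7)(16.2 − 8.09) = 10.046 kN/m³.
Cohesion term c·N_c = 22.1 × 22.3 = 492.83 kPa; surcharge term q·N_q = 30.78 × 11.9 = 366.28 kPa; self-weight term 0.5·γ·B·N_γ = 0.5 × 10.046 × 1.7 × 12.5 = 106.74 kPa.
q_ult = 492.83 + 366.28 + 106.74 = 965.85 kPa.

q_ult ≈ 965 kPa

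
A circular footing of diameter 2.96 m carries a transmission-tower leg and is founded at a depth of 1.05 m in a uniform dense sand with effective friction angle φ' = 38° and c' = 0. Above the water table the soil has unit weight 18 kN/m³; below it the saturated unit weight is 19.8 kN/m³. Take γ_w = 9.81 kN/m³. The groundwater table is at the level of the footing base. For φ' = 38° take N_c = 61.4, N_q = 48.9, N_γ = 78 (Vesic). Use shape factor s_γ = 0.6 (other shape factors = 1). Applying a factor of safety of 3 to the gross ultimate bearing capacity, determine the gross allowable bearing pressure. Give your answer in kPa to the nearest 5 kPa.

q_all ≈ 540 kPa

Overburden at base level: q = 18 × 1.05 = 18.9 kPa.
Below the base the soil is submerged, so the ½γBN_γ term uses γ' = 19.8 − 9.81 = 9.99 kN/m³.
Surcharge term q·N_q = 18.9 × 48.9 = 924.21 kPa; self-weight term 0.5·γ·B·N_γ·s_γ = 0.5 × 9.99 × 2.96 × 78 × 0.6 = 691.95 kPa.
q_ult = 924.21 + 691.95 = 1616.2 kPa.
q_all = q_ult / FS = 1616.2 / 3 = 538.72 kPa.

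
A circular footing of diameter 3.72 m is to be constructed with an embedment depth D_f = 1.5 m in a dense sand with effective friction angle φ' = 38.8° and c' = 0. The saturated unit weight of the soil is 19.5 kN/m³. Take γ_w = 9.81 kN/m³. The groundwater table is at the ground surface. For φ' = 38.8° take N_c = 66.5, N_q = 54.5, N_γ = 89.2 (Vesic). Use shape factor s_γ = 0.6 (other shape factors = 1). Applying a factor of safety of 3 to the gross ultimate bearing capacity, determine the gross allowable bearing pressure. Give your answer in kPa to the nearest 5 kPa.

Water table at ground surface, so effective unit weight γ' = 19.5 − 9.81 = 9.69 kN/m³ is used throughout; overburden q = 9.69 × 1.5 = 14.535 kPa; the same γ' applies in the ½γBN_γ term.
Surcharge term q·N_q = 14.535 × 54.5 = 792.16 kPa; self-weight term 0.5·γ·B·N_γ·s_γ = 0.5 × 9.69 × 3.72 × 89.2 × 0.6 = 964.61 kPa.
q_ult = 792.16 + 964.61 = 1756.8 kPa.
q_all = q_ult / FS = 1756.8 / 3 = 585.59 kPa.

q_all ≈ 585 kPa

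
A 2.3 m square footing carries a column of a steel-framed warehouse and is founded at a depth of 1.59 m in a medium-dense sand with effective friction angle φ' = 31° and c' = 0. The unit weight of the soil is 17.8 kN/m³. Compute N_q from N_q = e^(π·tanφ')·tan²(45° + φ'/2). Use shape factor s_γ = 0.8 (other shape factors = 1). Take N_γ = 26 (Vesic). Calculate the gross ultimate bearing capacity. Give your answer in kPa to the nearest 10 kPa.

tan31° = 0.6009, so N_q = e^(π×0.6009)·tan²(60.5°) = 6.604 × 3.124 = 20.63.
Effective surcharge at the founding depth q = γ·D_f = 17.8 × 1.59 = 28.302 kPa.
q_ult = q·N_q + 0.5·γ·B·N_γ·s_γ
     = 28.302 × 20.631 + 0.5 × 17.8 × 2.3 × 26 × 0.8
     = 583.89 + 425.78 = 1009.7 kPa.

q_ult ≈ 1010 kPa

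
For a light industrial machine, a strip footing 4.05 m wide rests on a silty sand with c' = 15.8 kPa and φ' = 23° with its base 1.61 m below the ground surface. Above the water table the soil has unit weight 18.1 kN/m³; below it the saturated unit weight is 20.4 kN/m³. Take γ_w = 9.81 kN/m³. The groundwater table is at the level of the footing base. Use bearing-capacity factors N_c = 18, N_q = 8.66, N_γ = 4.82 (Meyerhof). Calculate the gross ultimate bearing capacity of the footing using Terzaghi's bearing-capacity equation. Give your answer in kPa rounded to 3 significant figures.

q_ult ≈ 640 kPa

Effective surcharge at the founding depth q = γ·D_f = 18.1 × 1.61 = 29.141 kPa.
The water table coincides with the base, so in the self-weight term γ → γ' = 10.59 kN/m³.
q_ult = c·N_c + q·N_q + 0.5·γ·B·N_γ
     = 15.8 × 18 + 29.141 × 8.66 + 0.5 × 10.59 × 4.05 × 4.82
     = 284.4 + 252.36 + 103.36 = 640.12 kPa.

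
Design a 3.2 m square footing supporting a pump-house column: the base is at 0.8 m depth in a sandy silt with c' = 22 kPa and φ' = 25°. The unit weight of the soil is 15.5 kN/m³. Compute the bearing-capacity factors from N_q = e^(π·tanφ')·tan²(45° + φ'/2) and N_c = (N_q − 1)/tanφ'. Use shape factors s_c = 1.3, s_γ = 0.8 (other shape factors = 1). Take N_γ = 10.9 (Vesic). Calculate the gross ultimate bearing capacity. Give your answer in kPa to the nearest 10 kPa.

tan25° = 0.4663, so N_q = e^(π×0.4663)·tan²(57.5°) = 4.327 × 2.464 = 10.66.
N_c = (10.66 − 1)/tan25° = 20.72.
Overburden at base level: q = 15.5 × 0.8 = 12.4 kPa.
Cohesion term c·N_c·s_c = 22 × 20.721 × 1.3 = 592.61 kPa; surcharge term q·N_q = 12.4 × 10.662 = 132.21 kPa; self-weight term 0.5·γ·B·N_γ·s_γ = 0.5 × 15.5 × 3.2 × 10.9 × 0.8 = 216.26 kPa.
q_ult = 592.61 + 132.21 + 216.26 = 941.07 kPa.

q_ult ≈ 940 kPa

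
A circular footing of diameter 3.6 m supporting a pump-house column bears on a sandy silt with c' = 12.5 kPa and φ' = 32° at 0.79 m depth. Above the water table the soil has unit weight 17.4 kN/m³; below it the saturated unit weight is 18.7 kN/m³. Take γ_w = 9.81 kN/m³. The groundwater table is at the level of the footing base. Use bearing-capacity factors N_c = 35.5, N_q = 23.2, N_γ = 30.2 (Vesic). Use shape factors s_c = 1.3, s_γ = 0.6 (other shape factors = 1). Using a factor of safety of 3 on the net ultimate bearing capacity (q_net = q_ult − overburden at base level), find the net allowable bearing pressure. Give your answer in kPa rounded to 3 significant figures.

q_all(net) ≈ 391 kPa

q = γ·D_f = 17.4 × 0.79 = 13.746 kPa.
For the ½γBN_γ term take γ' = 18.7 − 9.81 = 8.89 kN/m³ (soil below base is submerged).
c·N_c·s_c = 12.5 × 35.5 × 1.3 = 576.88 kPa
q·N_q = 13.746 × 23.2 = 318.91 kPa
0.5·γ·B·N_γ·s_γ = 0.5 × 8.89 × 3.6 × 30.2 × 0.6 = 289.96 kPa
q_ult = 576.88 + 318.91 + 289.96 = 1185.7 kPa.
q_net = 1185.7 − 13.746 = 1172 kPa.
q_all(net) = 1172 / 3 = 390.66 kPa.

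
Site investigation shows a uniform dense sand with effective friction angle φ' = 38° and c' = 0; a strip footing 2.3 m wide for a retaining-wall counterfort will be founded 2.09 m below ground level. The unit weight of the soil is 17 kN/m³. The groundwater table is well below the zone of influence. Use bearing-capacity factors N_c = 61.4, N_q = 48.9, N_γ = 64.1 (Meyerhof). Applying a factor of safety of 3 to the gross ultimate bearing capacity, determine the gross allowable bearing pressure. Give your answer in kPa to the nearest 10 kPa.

q_all ≈ 1000 kPa

Overburden at base level: q = 17 × 2.09 = 35.53 kPa.
Surcharge term q·N_q = 35.53 × 48.9 = 1737.4 kPa; self-weight term 0.5·γ·B·N_γ = 0.5 × 17 × 2.3 × 64.1 = 1253.2 kPa.
q_ult = 1737.4 + 1253.2 = 2990.6 kPa.
q_all = q_ult / FS = 2990.6 / 3 = 996.86 kPa.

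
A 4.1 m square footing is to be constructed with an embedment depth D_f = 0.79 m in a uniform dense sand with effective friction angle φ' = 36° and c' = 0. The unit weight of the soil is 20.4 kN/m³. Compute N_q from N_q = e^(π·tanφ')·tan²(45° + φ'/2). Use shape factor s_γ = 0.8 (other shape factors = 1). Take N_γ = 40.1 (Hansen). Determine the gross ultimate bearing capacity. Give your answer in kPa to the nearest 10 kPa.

q_ult ≈ 1950 kPa

tan36° = 0.7265, so N_q = e^(π×0.7265)·tan²(63°) = 9.801 × 3.852 = 37.75.
q = γ·D_f = 20.4 × 0.79 = 16.116 kPa.
q·N_q = 16.116 × 37.752 = 608.42 kPa
0.5·γ·B·N_γ·s_γ = 0.5 × 20.4 × 4.1 × 40.1 × 0.8 = 1341.6 kPa
q_ult = 608.42 + 1341.6 = 1950 kPa.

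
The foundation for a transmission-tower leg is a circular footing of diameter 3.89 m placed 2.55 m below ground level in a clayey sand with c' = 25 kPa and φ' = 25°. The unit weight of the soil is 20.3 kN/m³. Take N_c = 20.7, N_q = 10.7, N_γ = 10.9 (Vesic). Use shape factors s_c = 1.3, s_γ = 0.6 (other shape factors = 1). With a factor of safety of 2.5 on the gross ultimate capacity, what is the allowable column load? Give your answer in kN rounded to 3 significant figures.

q = γ·D_f = 20.3 × 2.55 = 51.765 kPa.
c·N_c·s_c = 25 × 20.7 × 1.3 = 672.75 kPa
q·N_q = 51.765 × 10.7 = 553.89 kPa
0.5·γ·B·N_γ·s_γ = 0.5 × 20.3 × 3.89 × 10.9 × 0.6 = 258.22 kPa
q_ult = 672.75 + 553.89 + 258.22 = 1484.9 kPa.
Gross allowable pressure q_all = 1484.9 / 2.5 = 593.94 kPa.
Footing area = 11.8847 m², so allowable column load = 593.94 × 11.8847 = 7058.8 kN.

P_all ≈ 7060 kN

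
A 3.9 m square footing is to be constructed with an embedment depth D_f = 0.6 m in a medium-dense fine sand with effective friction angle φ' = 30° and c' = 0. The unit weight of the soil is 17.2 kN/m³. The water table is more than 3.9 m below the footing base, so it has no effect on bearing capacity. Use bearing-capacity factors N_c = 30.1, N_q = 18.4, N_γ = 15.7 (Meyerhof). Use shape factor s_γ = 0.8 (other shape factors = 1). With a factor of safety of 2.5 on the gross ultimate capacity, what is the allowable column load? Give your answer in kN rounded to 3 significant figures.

P_all ≈ 3720 kN

Effective surcharge at the founding depth q = γ·D_f = 17.2 × 0.6 = 10.32 kPa.
q_ult = q·N_q + 0.5·γ·B·N_γ·s_γ
     = 10.32 × 18.4 + 0.5 × 17.2 × 3.9 × 15.7 × 0.8
     = 189.89 + 421.26 = 611.15 kPa.
Gross allowable pressure q_all = 611.15 / 2.5 = 244.46 kPa.
Footing area = 15.21 m², so allowable column load = 244.46 × 15.21 = 3718.2 kN.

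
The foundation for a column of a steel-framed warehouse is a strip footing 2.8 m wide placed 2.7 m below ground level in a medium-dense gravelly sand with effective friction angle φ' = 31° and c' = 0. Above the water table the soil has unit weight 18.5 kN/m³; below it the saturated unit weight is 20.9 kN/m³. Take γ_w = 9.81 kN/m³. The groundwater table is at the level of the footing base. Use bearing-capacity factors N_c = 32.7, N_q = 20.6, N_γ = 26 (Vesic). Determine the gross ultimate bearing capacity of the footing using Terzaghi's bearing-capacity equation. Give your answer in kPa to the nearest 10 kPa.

q_ult ≈ 1430 kPa

Overburden at base level: q = 18.5 × 2.7 = 49.95 kPa.
Below the base the soil is submerged, so the ½γBN_γ term uses γ' = 20.9 − 9.81 = 11.09 kN/m³.
Surcharge term q·N_q = 49.95 × 20.6 = 1029 kPa; self-weight term 0.5·γ·B·N_γ = 0.5 × 11.09 × 2.8 × 26 = 403.68 kPa.
q_ult = 1029 + 403.68 = 1432.6 kPa.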